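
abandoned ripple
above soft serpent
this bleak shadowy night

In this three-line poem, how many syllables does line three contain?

Line three: this (1), bleak (1), shadowy (3), night (1) → 6

6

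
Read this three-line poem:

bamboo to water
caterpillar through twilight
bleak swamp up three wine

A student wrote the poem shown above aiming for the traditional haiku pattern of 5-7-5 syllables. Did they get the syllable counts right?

Line 1: bamboo(2) + to(1) + water(2) = 5 ✓
Line 2: caterpillar(4) + through(1) + twilight(2) = 7 ✓
Line 3: bleak(1) + swamp(1) + up(1) + three(1) + wine(1) = 5 ✓

Yes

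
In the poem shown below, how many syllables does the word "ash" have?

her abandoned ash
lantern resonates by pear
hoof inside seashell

1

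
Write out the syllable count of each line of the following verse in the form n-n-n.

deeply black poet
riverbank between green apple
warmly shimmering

5-8-5

Line 1: deeply(2) + black(1) + poet(2) = 5
Line 2: riverbank(3) + between(2) + green(1) + apple(2) = 8
Line 3: warmly(2) + shimmering(3) = 5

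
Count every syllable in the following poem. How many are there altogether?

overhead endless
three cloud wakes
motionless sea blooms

13

Line 1: overhead(3) + endless(2) = 5
Line 2: three(1) + cloud(1) + wakes(1) = 3
Line 3: motionless(3) + sea(1) + blooms(1) = 5
Total: 5 + 3 + 5 = 13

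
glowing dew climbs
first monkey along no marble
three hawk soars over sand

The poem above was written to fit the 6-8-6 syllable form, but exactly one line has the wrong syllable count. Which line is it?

Line 1

Line 1: glowing(2) + dew(1) + climbs(1) = 4 (expected 6)
Line 2: first(1) + monkey(2) + along(2) + no(1) + marble(2) = 8 ✓
Line 3: three(1) + hawk(1) + soars(1) + over(2) + sand(1) = 6 ✓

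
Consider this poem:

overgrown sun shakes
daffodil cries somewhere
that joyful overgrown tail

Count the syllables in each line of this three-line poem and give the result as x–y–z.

5–6–7

Line 1: overgrown (3), sun (1), shakes (1) → 5
Line 2: daffodil (3), cries (1), somewhere (2) → 6
Line 3: that (1), joyful (2), overgrown (3), tail (1) → 7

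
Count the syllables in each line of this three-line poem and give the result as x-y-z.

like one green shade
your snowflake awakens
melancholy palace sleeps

Line 1: like(1) + one(1) + green(1) + shade(1) = 4
Line 2: your(1) + snowflake(2) + awakens(3) = 6
Line 3: melancholy(4) + palace(2) + sleeps(1) = 7

4-6-7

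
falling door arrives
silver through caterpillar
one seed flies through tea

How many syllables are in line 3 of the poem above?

Line 3: one (1), seed (1), flies (1), through (1), tea (1) → 5

5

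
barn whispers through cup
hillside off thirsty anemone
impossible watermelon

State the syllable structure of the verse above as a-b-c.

Line 1: barn(1) + whispers(2) + through(1) + cup(1) = 5
Line 2: hillside(2) + off(1) + thirsty(2) + anemone(4) = 9
Line 3: impossible(4) + watermelon(4) = 8

5-9-8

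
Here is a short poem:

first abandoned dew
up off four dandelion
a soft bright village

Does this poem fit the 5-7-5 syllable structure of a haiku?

Line 1: first(1) + abandoned(3) + dew(1) = 5 ✓
Line 2: up(1) + off(1) + four(1) + dandelion(4) = 7 ✓
Line 3: a(1) + soft(1) + bright(1) + village(2) = 5 ✓

Yes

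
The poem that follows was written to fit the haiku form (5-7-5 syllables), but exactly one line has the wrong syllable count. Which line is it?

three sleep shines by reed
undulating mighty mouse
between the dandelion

Line 1: three(1) + sleep(1) + shines(1) + by(1) + reed(1) = 5 ✓
Line 2: undulating(4) + mighty(2) + mouse(1) = 7 ✓
Line 3: between(2) + the(1) + dandelion(4) = 7 (expected 5)

Line 3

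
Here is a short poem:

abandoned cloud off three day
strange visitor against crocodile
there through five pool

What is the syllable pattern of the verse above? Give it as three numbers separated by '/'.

Line 1: "abandoned cloud off three day": 3+1+1+1+1 = 7
Line 2: "strange visitor against crocodile": 1+3+2+3 = 9
Line 3: "there through five pool": 1+1+1+1 = 4

7/9/4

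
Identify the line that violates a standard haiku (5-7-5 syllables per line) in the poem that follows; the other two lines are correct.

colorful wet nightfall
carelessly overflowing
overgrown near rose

Line 1: colorful(3) + wet(1) + nightfall(2) = 6 (expected 5)
Line 2: carelessly(3) + overflowing(4) = 7 ✓
Line 3: overgrown(3) + near(1) + rose(1) = 5 ✓

The first line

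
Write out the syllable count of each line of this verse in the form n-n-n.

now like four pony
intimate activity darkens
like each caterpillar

Line 1: "now like four pony": 1+1+1+2 = 5
Line 2: "intimate activity darkens": 3+4+2 = 9
Line 3: "like each caterpillar": 1+1+4 = 6

5-9-6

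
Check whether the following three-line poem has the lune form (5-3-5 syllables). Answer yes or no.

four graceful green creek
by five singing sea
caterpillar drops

No

Line 1: four(1) + graceful(2) + green(1) + creek(1) = 5 ✓
Line 2: by(1) + five(1) + singing(2) + sea(1) = 5 (expected 3)
Line 3: caterpillar(4) + drops(1) = 5 ✓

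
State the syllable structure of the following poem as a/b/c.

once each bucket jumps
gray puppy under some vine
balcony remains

Line 1: once(1) + each(1) + bucket(2) + jumps(1) = 5
Line 2: gray(1) + puppy(2) + under(2) + some(1) + vine(1) = 7
Line 3: balcony(3) + remains(2) = 5

5/7/5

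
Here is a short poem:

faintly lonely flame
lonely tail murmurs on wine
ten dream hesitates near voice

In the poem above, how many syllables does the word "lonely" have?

2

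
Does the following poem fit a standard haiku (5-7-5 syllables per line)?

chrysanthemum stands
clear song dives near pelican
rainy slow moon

Line 1: "chrysanthemum stands": 4+1 = 5 ✓
Line 2: "clear song dives near pelican": 1+1+1+1+3 = 7 ✓
Line 3: "rainy slow moon": 2+1+1 = 4 (expected 5)

No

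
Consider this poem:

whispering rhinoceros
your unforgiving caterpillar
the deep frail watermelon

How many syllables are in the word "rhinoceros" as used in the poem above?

4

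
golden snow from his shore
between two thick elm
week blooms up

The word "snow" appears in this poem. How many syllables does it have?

"snow" has 1 syllable.

1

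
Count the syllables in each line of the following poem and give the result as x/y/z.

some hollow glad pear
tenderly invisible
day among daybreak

5/7/5

Line 1: some(1) + hollow(2) + glad(1) + pear(1) = 5
Line 2: tenderly(3) + invisible(4) = 7
Line 3: day(1) + among(2) + daybreak(2) = 5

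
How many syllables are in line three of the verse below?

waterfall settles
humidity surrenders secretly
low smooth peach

Line three: "low smooth peach": 1+1+1 = 3

3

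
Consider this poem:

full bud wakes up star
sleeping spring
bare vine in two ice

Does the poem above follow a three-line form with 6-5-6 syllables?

Line 1: full (1), bud (1), wakes (1), up (1), star (1) → 5 (expected 6)
Line 2: sleeping (2), spring (1) → 3 (expected 5)
Line 3: bare (1), vine (1), in (1), two (1), ice (1) → 5 (expected 6)

No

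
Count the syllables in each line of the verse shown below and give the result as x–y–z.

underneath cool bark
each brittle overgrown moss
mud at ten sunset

Line 1: "underneath cool bark": 3+1+1 = 5
Line 2: "each brittle overgrown moss": 1+2+3+1 = 7
Line 3: "mud at ten sunset": 1+1+1+2 = 5

5–7–5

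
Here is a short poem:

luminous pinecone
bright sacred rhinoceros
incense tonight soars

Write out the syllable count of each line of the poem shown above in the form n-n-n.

Line 1: "luminous pinecone": 3+2 = 5
Line 2: "bright sacred rhinoceros": 1+2+4 = 7
Line 3: "incense tonight soars": 2+2+1 = 5

5-7-5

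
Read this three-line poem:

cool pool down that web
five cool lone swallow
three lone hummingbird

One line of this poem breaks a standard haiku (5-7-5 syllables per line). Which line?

Line 1: cool (1), pool (1), down (1), that (1), web (1) → 5 ✓
Line 2: five (1), cool (1), lone (1), swallow (2) → 5 (expected 7)
Line 3: three (1), lone (1), hummingbird (3) → 5 ✓

Line 2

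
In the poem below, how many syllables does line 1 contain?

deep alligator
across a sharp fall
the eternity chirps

5

Line 1: deep(1) + alligator(4) = 5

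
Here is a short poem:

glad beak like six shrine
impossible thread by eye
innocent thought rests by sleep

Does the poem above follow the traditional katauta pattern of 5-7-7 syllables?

Yes

Line 1: glad(1) + beak(1) + like(1) + six(1) + shrine(1) = 5 ✓
Line 2: impossible(4) + thread(1) + by(1) + eye(1) = 7 ✓
Line 3: innocent(3) + thought(1) + rests(1) + by(1) + sleep(1) = 7 ✓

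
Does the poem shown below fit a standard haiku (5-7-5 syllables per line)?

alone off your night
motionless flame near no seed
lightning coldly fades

Yes

Line 1: alone(2) + off(1) + your(1) + night(1) = 5 ✓
Line 2: motionless(3) + flame(1) + near(1) + no(1) + seed(1) = 7 ✓
Line 3: lightning(2) + coldly(2) + fades(1) = 5 ✓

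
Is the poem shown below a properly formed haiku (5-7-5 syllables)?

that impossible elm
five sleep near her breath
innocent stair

No

Line 1: that(1) + impossible(4) + elm(1) = 6 (expected 5)
Line 2: five(1) + sleep(1) + near(1) + her(1) + breath(1) = 5 (expected 7)
Line 3: innocent(3) + stair(1) = 4 (expected 5)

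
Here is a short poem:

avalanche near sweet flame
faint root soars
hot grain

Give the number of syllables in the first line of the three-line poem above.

6

The first line: "avalanche near sweet flame": 3+1+1+1 = 6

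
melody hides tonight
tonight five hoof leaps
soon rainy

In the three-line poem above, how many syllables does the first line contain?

6

The first line: melody (3), hides (1), tonight (2) → 6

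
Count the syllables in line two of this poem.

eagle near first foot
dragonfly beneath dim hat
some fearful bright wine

7

Line two: dragonfly(3) + beneath(2) + dim(1) + hat(1) = 7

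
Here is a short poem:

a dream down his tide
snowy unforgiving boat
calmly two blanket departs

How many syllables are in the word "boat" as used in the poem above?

1

"boat" has 1 syllable.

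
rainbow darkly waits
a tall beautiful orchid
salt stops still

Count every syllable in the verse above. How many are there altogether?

Line 1: rainbow (2), darkly (2), waits (1) → 5
Line 2: a (1), tall (1), beautiful (3), orchid (2) → 7
Line 3: salt (1), stops (1), still (1) → 3
Total: 5 + 7 + 3 = 15

15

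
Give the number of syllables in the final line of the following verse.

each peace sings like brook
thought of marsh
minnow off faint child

The final line: "minnow off faint child": 2+1+1+1 = 5

5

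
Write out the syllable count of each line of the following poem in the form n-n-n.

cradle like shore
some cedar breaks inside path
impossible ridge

Line 1: cradle (2), like (1), shore (1) → 4
Line 2: some (1), cedar (2), breaks (1), inside (2), path (1) → 7
Line 3: impossible (4), ridge (1) → 5

4-7-5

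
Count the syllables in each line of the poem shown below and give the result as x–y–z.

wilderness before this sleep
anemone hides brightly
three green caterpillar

7–7–6

Line 1: wilderness(3) + before(2) + this(1) + sleep(1) = 7
Line 2: anemone(4) + hides(1) + brightly(2) = 7
Line 3: three(1) + green(1) + caterpillar(4) = 6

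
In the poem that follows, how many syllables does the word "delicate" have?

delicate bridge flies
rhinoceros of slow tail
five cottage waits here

3

"delicate" has 3 syllables.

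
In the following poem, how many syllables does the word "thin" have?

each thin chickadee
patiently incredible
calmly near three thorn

1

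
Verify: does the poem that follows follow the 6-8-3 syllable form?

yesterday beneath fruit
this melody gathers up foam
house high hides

Line 1: "yesterday beneath fruit": 3+2+1 = 6 ✓
Line 2: "this melody gathers up foam": 1+3+2+1+1 = 8 ✓
Line 3: "house high hides": 1+1+1 = 3 ✓

Yes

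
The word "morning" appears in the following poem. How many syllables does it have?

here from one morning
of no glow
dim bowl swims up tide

2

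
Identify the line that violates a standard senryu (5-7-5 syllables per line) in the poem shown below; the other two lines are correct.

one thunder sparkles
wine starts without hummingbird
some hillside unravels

Line 1: "one thunder sparkles": 1+2+2 = 5 ✓
Line 2: "wine starts without hummingbird": 1+1+2+3 = 7 ✓
Line 3: "some hillside unravels": 1+2+3 = 6 (expected 5)

Line 3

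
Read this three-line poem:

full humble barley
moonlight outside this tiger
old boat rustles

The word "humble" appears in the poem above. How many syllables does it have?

2

"humble" has 2 syllables.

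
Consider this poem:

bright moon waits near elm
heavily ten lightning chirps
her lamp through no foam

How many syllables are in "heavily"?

3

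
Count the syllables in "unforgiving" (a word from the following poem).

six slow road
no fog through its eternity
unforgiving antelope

"unforgiving" has 4 syllables.

4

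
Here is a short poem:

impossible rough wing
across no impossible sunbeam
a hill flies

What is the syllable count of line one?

6

Line one: impossible(4) + rough(1) + wing(1) = 6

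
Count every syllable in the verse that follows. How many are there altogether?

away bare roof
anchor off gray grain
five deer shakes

Line 1: "away bare roof": 2+1+1 = 4
Line 2: "anchor off gray grain": 2+1+1+1 = 5
Line 3: "five deer shakes": 1+1+1 = 3
Total: 4 + 5 + 3 = 12

12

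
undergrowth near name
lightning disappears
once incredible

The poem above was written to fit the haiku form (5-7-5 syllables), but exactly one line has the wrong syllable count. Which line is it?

Line 1: "undergrowth near name": 3+1+1 = 5 ✓
Line 2: "lightning disappears": 2+3 = 5 (expected 7)
Line 3: "once incredible": 1+4 = 5 ✓

Line 2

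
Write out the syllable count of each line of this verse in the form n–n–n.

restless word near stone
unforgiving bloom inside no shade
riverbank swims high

Line 1: "restless word near stone": 2+1+1+1 = 5
Line 2: "unforgiving bloom inside no shade": 4+1+2+1+1 = 9
Line 3: "riverbank swims high": 3+1+1 = 5

5–9–5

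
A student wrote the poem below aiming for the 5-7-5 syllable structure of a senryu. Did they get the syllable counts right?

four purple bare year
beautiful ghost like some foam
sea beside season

Yes

Line 1: four (1), purple (2), bare (1), year (1) → 5 ✓
Line 2: beautiful (3), ghost (1), like (1), some (1), foam (1) → 7 ✓
Line 3: sea (1), beside (2), season (2) → 5 ✓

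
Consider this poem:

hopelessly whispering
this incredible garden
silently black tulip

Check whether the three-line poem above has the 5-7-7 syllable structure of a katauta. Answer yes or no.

Line 1: "hopelessly whispering": 3+3 = 6 (expected 5)
Line 2: "this incredible garden": 1+4+2 = 7 ✓
Line 3: "silently black tulip": 3+1+2 = 6 (expected 7)

No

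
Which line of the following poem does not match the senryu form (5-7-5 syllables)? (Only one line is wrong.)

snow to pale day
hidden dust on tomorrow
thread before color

Line 1: "snow to pale day": 1+1+1+1 = 4 (expected 5)
Line 2: "hidden dust on tomorrow": 2+1+1+3 = 7 ✓
Line 3: "thread before color": 1+2+2 = 5 ✓

The first line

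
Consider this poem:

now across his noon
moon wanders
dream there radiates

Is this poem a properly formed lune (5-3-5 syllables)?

Line 1: now (1), across (2), his (1), noon (1) → 5 ✓
Line 2: moon (1), wanders (2) → 3 ✓
Line 3: dream (1), there (1), radiates (3) → 5 ✓

Yes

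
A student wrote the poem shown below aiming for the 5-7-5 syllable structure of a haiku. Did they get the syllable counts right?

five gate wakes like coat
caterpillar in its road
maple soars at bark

Yes

Line 1: "five gate wakes like coat": 1+1+1+1+1 = 5 ✓
Line 2: "caterpillar in its road": 4+1+1+1 = 7 ✓
Line 3: "maple soars at bark": 2+1+1+1 = 5 ✓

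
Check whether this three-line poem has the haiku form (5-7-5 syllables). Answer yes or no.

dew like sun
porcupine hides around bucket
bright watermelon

No

Line 1: dew (1), like (1), sun (1) → 3 (expected 5)
Line 2: porcupine (3), hides (1), around (2), bucket (2) → 8 (expected 7)
Line 3: bright (1), watermelon (4) → 5 ✓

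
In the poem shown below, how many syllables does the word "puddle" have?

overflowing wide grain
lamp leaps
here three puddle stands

"puddle" has 2 syllables.

2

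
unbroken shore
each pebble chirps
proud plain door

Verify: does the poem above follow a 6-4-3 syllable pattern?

Line 1: unbroken(3) + shore(1) = 4 (expected 6)
Line 2: each(1) + pebble(2) + chirps(1) = 4 ✓
Line 3: proud(1) + plain(1) + door(1) = 3 ✓

No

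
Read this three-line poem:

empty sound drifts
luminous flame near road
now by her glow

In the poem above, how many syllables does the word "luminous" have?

3

"luminous" has 3 syllables.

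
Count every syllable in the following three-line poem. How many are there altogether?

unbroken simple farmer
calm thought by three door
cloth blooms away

16

Line 1: unbroken (3), simple (2), farmer (2) → 7
Line 2: calm (1), thought (1), by (1), three (1), door (1) → 5
Line 3: cloth (1), blooms (1), away (2) → 4
Total: 7 + 5 + 4 = 16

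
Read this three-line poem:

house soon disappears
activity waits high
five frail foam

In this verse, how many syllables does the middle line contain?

6

The middle line: activity(4) + waits(1) + high(1) = 6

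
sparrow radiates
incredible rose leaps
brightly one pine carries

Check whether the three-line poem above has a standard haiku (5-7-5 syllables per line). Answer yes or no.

No

Line 1: sparrow (2), radiates (3) → 5 ✓
Line 2: incredible (4), rose (1), leaps (1) → 6 (expected 7)
Line 3: brightly (2), one (1), pine (1), carries (2) → 6 (expected 5)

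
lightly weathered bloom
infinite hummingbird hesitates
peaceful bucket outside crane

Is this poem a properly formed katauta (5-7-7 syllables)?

Line 1: lightly (2), weathered (2), bloom (1) → 5 ✓
Line 2: infinite (3), hummingbird (3), hesitates (3) → 9 (expected 7)
Line 3: peaceful (2), bucket (2), outside (2), crane (1) → 7 ✓

No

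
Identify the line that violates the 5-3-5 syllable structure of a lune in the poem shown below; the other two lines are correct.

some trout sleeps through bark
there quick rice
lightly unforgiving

The third line

Line 1: some (1), trout (1), sleeps (1), through (1), bark (1) → 5 ✓
Line 2: there (1), quick (1), rice (1) → 3 ✓
Line 3: lightly (2), unforgiving (4) → 6 (expected 5)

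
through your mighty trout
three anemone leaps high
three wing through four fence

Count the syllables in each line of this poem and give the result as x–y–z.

Line 1: "through your mighty trout": 1+1+2+1 = 5
Line 2: "three anemone leaps high": 1+4+1+1 = 7
Line 3: "three wing through four fence": 1+1+1+1+1 = 5

5–7–5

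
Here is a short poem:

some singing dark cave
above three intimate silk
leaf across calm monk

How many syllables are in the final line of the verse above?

5

The final line: leaf (1), across (2), calm (1), monk (1) → 5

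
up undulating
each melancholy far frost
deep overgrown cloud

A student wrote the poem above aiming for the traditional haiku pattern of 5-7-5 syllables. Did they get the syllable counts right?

Yes

Line 1: up(1) + undulating(4) = 5 ✓
Line 2: each(1) + melancholy(4) + far(1) + frost(1) = 7 ✓
Line 3: deep(1) + overgrown(3) + cloud(1) = 5 ✓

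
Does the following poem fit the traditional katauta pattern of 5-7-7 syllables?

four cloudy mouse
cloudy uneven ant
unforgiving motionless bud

Line 1: four (1), cloudy (2), mouse (1) → 4 (expected 5)
Line 2: cloudy (2), uneven (3), ant (1) → 6 (expected 7)
Line 3: unforgiving (4), motionless (3), bud (1) → 8 (expected 7)

No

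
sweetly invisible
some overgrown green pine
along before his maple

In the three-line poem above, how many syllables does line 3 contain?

Line 3: along (2), before (2), his (1), maple (2) → 7

7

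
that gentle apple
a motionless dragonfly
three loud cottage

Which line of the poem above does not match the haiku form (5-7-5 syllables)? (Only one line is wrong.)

Line 3

Line 1: that (1), gentle (2), apple (2) → 5 ✓
Line 2: a (1), motionless (3), dragonfly (3) → 7 ✓
Line 3: three (1), loud (1), cottage (2) → 4 (expected 5)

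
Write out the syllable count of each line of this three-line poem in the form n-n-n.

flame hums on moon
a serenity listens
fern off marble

4-7-4

Line 1: flame (1), hums (1), on (1), moon (1) → 4
Line 2: a (1), serenity (4), listens (2) → 7
Line 3: fern (1), off (1), marble (2) → 4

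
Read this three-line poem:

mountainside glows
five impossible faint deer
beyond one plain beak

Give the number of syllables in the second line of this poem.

7

The second line: "five impossible faint deer": 1+4+1+1 = 7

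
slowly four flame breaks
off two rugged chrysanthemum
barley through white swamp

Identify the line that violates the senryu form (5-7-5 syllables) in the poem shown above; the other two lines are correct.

Line 2

Line 1: "slowly four flame breaks": 2+1+1+1 = 5 ✓
Line 2: "off two rugged chrysanthemum": 1+1+2+4 = 8 (expected 7)
Line 3: "barley through white swamp": 2+1+1+1 = 5 ✓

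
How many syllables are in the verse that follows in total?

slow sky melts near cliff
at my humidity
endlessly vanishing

17

Line 1: slow(1) + sky(1) + melts(1) + near(1) + cliff(1) = 5
Line 2: at(1) + my(1) + humidity(4) = 6
Line 3: endlessly(3) + vanishing(3) = 6
Total: 5 + 6 + 6 = 17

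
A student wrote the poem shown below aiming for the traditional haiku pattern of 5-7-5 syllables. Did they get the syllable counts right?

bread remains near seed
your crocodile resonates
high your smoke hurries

Line 1: bread(1) + remains(2) + near(1) + seed(1) = 5 ✓
Line 2: your(1) + crocodile(3) + resonates(3) = 7 ✓
Line 3: high(1) + your(1) + smoke(1) + hurries(2) = 5 ✓

Yes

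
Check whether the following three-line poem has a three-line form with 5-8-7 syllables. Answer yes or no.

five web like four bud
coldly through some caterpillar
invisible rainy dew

Line 1: five(1) + web(1) + like(1) + four(1) + bud(1) = 5 ✓
Line 2: coldly(2) + through(1) + some(1) + caterpillar(4) = 8 ✓
Line 3: invisible(4) + rainy(2) + dew(1) = 7 ✓

Yes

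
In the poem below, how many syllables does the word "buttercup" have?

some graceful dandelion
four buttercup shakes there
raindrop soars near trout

3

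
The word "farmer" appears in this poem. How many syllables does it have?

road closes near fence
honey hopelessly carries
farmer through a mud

2

"farmer" has 2 syllables.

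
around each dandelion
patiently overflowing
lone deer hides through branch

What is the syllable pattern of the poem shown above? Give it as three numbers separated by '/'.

Line 1: "around each dandelion": 2+1+4 = 7
Line 2: "patiently overflowing": 3+4 = 7
Line 3: "lone deer hides through branch": 1+1+1+1+1 = 5

7/7/5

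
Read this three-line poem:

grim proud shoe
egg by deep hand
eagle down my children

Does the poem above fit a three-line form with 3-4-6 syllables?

Yes

Line 1: "grim proud shoe": 1+1+1 = 3 ✓
Line 2: "egg by deep hand": 1+1+1+1 = 4 ✓
Line 3: "eagle down my children": 2+1+1+2 = 6 ✓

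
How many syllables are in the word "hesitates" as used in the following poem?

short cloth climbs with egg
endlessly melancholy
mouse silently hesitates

3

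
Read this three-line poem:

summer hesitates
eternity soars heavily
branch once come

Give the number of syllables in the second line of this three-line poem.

8

The second line: eternity (4), soars (1), heavily (3) → 8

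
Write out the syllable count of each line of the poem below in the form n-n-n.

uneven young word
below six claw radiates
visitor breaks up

5-7-5

Line 1: "uneven young word": 3+1+1 = 5
Line 2: "below six claw radiates": 2+1+1+3 = 7
Line 3: "visitor breaks up": 3+1+1 = 5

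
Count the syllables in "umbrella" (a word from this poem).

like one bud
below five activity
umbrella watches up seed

3

"umbrella" has 3 syllables.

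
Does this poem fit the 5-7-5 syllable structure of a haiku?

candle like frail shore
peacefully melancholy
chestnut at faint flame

Yes

Line 1: "candle like frail shore": 2+1+1+1 = 5 ✓
Line 2: "peacefully melancholy": 3+4 = 7 ✓
Line 3: "chestnut at faint flame": 2+1+1+1 = 5 ✓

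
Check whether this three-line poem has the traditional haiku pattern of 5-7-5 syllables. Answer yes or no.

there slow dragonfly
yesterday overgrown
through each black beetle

Line 1: "there slow dragonfly": 1+1+3 = 5 ✓
Line 2: "yesterday overgrown": 3+3 = 6 (expected 7)
Line 3: "through each black beetle": 1+1+1+2 = 5 ✓

No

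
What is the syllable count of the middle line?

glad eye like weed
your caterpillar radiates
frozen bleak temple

8

The middle line: your(1) + caterpillar(4) + radiates(3) = 8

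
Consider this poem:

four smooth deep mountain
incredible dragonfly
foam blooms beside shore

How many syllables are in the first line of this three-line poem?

The first line: "four smooth deep mountain": 1+1+1+2 = 5

5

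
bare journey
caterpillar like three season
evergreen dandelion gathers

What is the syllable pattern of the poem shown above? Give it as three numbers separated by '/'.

3/8/9

Line 1: bare(1) + journey(2) = 3
Line 2: caterpillar(4) + like(1) + three(1) + season(2) = 8
Line 3: evergreen(3) + dandelion(4) + gathers(2) = 9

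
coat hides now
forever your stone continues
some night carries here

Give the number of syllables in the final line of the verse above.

5

The final line: "some night carries here": 1+1+2+1 = 5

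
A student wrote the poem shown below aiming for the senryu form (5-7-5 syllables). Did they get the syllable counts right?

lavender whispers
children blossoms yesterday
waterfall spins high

Line 1: lavender (3), whispers (2) → 5 ✓
Line 2: children (2), blossoms (2), yesterday (3) → 7 ✓
Line 3: waterfall (3), spins (1), high (1) → 5 ✓

Yes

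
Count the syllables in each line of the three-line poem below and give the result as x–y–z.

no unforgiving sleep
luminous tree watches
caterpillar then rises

Line 1: no (1), unforgiving (4), sleep (1) → 6
Line 2: luminous (3), tree (1), watches (2) → 6
Line 3: caterpillar (4), then (1), rises (2) → 7

6–6–7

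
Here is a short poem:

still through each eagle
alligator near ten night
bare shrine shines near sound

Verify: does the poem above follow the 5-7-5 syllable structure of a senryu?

Line 1: "still through each eagle": 1+1+1+2 = 5 ✓
Line 2: "alligator near ten night": 4+1+1+1 = 7 ✓
Line 3: "bare shrine shines near sound": 1+1+1+1+1 = 5 ✓

Yes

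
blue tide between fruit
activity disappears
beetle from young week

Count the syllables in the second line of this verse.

7

The second line: activity (4), disappears (3) → 7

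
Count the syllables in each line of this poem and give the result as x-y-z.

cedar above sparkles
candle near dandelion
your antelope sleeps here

Line 1: cedar(2) + above(2) + sparkles(2) = 6
Line 2: candle(2) + near(1) + dandelion(4) = 7
Line 3: your(1) + antelope(3) + sleeps(1) + here(1) = 6

6-7-6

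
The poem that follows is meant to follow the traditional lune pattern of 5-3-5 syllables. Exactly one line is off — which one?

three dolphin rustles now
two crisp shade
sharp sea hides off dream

Line 1

Line 1: "three dolphin rustles now": 1+2+2+1 = 6 (expected 5)
Line 2: "two crisp shade": 1+1+1 = 3 ✓
Line 3: "sharp sea hides off dream": 1+1+1+1+1 = 5 ✓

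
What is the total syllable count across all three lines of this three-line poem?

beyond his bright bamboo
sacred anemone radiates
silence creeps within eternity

24

Line 1: "beyond his bright bamboo": 2+1+1+2 = 6
Line 2: "sacred anemone radiates": 2+4+3 = 9
Line 3: "silence creeps within eternity": 2+1+2+4 = 9
Total: 6 + 9 + 9 = 24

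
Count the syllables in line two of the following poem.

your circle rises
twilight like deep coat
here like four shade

5

Line two: twilight (2), like (1), deep (1), coat (1) → 5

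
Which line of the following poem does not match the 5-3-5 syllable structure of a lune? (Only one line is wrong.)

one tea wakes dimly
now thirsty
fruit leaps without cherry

Line 1: one(1) + tea(1) + wakes(1) + dimly(2) = 5 ✓
Line 2: now(1) + thirsty(2) = 3 ✓
Line 3: fruit(1) + leaps(1) + without(2) + cherry(2) = 6 (expected 5)

The third line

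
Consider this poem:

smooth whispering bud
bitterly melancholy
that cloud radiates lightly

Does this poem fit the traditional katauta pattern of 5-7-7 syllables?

Yes

Line 1: smooth(1) + whispering(3) + bud(1) = 5 ✓
Line 2: bitterly(3) + melancholy(4) = 7 ✓
Line 3: that(1) + cloud(1) + radiates(3) + lightly(2) = 7 ✓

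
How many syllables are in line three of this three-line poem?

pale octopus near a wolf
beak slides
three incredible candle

7

Line three: three (1), incredible (4), candle (2) → 7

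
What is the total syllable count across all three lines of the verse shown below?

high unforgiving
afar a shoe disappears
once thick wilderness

17

Line 1: high (1), unforgiving (4) → 5
Line 2: afar (2), a (1), shoe (1), disappears (3) → 7
Line 3: once (1), thick (1), wilderness (3) → 5
Total: 5 + 7 + 5 = 17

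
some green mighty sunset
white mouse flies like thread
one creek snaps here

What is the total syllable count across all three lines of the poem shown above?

Line 1: "some green mighty sunset": 1+1+2+2 = 6
Line 2: "white mouse flies like thread": 1+1+1+1+1 = 5
Line 3: "one creek snaps here": 1+1+1+1 = 4
Total: 6 + 5 + 4 = 15

15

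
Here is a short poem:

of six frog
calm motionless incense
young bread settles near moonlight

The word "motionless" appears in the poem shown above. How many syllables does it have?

3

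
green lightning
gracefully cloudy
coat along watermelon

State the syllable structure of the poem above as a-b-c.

Line 1: "green lightning": 1+2 = 3
Line 2: "gracefully cloudy": 3+2 = 5
Line 3: "coat along watermelon": 1+2+4 = 7

3-5-7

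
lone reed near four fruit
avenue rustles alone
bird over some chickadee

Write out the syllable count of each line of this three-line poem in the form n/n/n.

Line 1: "lone reed near four fruit": 1+1+1+1+1 = 5
Line 2: "avenue rustles alone": 3+2+2 = 7
Line 3: "bird over some chickadee": 1+2+1+3 = 7

5/7/7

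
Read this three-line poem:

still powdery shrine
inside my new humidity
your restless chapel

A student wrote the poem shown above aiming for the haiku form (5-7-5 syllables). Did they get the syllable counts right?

Line 1: still (1), powdery (3), shrine (1) → 5 ✓
Line 2: inside (2), my (1), new (1), humidity (4) → 8 (expected 7)
Line 3: your (1), restless (2), chapel (2) → 5 ✓

No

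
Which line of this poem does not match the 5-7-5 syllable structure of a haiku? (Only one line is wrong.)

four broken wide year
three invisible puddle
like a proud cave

Line 3

Line 1: four(1) + broken(2) + wide(1) + year(1) = 5 ✓
Line 2: three(1) + invisible(4) + puddle(2) = 7 ✓
Line 3: like(1) + a(1) + proud(1) + cave(1) = 4 (expected 5)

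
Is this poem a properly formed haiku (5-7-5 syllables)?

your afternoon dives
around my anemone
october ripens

Yes

Line 1: your (1), afternoon (3), dives (1) → 5 ✓
Line 2: around (2), my (1), anemone (4) → 7 ✓
Line 3: october (3), ripens (2) → 5 ✓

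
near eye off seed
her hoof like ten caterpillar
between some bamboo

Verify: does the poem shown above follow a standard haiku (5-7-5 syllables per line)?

Line 1: "near eye off seed": 1+1+1+1 = 4 (expected 5)
Line 2: "her hoof like ten caterpillar": 1+1+1+1+4 = 8 (expected 7)
Line 3: "between some bamboo": 2+1+2 = 5 ✓

No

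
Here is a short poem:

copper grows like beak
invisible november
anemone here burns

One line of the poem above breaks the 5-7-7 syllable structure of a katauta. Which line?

Line 3

Line 1: copper(2) + grows(1) + like(1) + beak(1) = 5 ✓
Line 2: invisible(4) + november(3) = 7 ✓
Line 3: anemone(4) + here(1) + burns(1) = 6 (expected 7)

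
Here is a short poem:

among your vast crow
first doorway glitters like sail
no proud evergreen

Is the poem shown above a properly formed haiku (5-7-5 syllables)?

Line 1: among (2), your (1), vast (1), crow (1) → 5 ✓
Line 2: first (1), doorway (2), glitters (2), like (1), sail (1) → 7 ✓
Line 3: no (1), proud (1), evergreen (3) → 5 ✓

Yes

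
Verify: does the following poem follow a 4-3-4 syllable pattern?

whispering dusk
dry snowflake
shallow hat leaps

Yes

Line 1: whispering (3), dusk (1) → 4 ✓
Line 2: dry (1), snowflake (2) → 3 ✓
Line 3: shallow (2), hat (1), leaps (1) → 4 ✓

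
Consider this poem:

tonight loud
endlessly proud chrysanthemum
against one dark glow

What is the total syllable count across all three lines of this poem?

16

Line 1: tonight (2), loud (1) → 3
Line 2: endlessly (3), proud (1), chrysanthemum (4) → 8
Line 3: against (2), one (1), dark (1), glow (1) → 5
Total: 3 + 8 + 5 = 16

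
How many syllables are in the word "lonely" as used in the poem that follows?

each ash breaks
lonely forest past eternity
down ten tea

2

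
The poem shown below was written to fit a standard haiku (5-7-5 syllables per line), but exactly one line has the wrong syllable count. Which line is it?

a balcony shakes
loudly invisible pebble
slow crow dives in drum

Line 1: a (1), balcony (3), shakes (1) → 5 ✓
Line 2: loudly (2), invisible (4), pebble (2) → 8 (expected 7)
Line 3: slow (1), crow (1), dives (1), in (1), drum (1) → 5 ✓

The second line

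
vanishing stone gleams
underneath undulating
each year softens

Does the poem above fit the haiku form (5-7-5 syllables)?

No

Line 1: vanishing (3), stone (1), gleams (1) → 5 ✓
Line 2: underneath (3), undulating (4) → 7 ✓
Line 3: each (1), year (1), softens (2) → 4 (expected 5)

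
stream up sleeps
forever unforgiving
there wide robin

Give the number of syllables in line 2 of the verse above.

Line 2: forever(3) + unforgiving(4) = 7

7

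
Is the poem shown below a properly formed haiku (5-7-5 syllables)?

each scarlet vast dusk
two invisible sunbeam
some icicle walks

Yes

Line 1: each(1) + scarlet(2) + vast(1) + dusk(1) = 5 ✓
Line 2: two(1) + invisible(4) + sunbeam(2) = 7 ✓
Line 3: some(1) + icicle(3) + walks(1) = 5 ✓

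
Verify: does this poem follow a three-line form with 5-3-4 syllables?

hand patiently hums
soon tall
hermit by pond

No

Line 1: "hand patiently hums": 1+3+1 = 5 ✓
Line 2: "soon tall": 1+1 = 2 (expected 3)
Line 3: "hermit by pond": 2+1+1 = 4 ✓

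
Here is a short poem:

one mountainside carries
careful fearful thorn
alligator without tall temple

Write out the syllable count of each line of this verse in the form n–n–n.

6–5–9

Line 1: "one mountainside carries": 1+3+2 = 6
Line 2: "careful fearful thorn": 2+2+1 = 5
Line 3: "alligator without tall temple": 4+2+1+2 = 9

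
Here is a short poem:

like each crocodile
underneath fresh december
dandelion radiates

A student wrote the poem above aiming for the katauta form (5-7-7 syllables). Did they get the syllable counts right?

Yes

Line 1: "like each crocodile": 1+1+3 = 5 ✓
Line 2: "underneath fresh december": 3+1+3 = 7 ✓
Line 3: "dandelion radiates": 4+3 = 7 ✓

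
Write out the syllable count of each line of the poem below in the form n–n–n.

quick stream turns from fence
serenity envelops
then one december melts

Line 1: quick(1) + stream(1) + turns(1) + from(1) + fence(1) = 5
Line 2: serenity(4) + envelops(3) = 7
Line 3: then(1) + one(1) + december(3) + melts(1) = 6

5–7–6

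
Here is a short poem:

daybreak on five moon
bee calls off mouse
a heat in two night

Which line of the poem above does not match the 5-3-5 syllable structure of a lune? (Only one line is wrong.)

Line 2

Line 1: "daybreak on five moon": 2+1+1+1 = 5 ✓
Line 2: "bee calls off mouse": 1+1+1+1 = 4 (expected 3)
Line 3: "a heat in two night": 1+1+1+1+1 = 5 ✓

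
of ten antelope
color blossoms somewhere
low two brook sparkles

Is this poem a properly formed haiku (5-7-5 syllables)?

Line 1: "of ten antelope": 1+1+3 = 5 ✓
Line 2: "color blossoms somewhere": 2+2+2 = 6 (expected 7)
Line 3: "low two brook sparkles": 1+1+1+2 = 5 ✓

No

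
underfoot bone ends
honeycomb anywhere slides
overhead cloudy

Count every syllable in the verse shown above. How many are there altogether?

Line 1: underfoot (3), bone (1), ends (1) → 5
Line 2: honeycomb (3), anywhere (3), slides (1) → 7
Line 3: overhead (3), cloudy (2) → 5
Total: 5 + 7 + 5 = 17

17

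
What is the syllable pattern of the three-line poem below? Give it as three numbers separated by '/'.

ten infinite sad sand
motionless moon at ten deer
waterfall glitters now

6/7/6

Line 1: ten (1), infinite (3), sad (1), sand (1) → 6
Line 2: motionless (3), moon (1), at (1), ten (1), deer (1) → 7
Line 3: waterfall (3), glitters (2), now (1) → 6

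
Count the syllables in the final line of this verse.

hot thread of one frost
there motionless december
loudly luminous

The final line: "loudly luminous": 2+3 = 5

5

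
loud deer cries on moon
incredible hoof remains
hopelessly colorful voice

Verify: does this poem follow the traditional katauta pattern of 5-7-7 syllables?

Line 1: "loud deer cries on moon": 1+1+1+1+1 = 5 ✓
Line 2: "incredible hoof remains": 4+1+2 = 7 ✓
Line 3: "hopelessly colorful voice": 3+3+1 = 7 ✓

Yes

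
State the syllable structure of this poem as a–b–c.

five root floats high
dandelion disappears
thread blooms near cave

Line 1: five(1) + root(1) + floats(1) + high(1) = 4
Line 2: dandelion(4) + disappears(3) = 7
Line 3: thread(1) + blooms(1) + near(1) + cave(1) = 4

4–7–4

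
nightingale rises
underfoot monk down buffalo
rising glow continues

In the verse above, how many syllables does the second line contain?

The second line: "underfoot monk down buffalo": 3+1+1+3 = 8

8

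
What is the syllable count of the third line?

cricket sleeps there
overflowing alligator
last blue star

The third line: last (1), blue (1), star (1) → 3

3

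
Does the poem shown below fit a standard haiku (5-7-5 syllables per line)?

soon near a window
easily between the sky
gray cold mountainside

Line 1: soon(1) + near(1) + a(1) + window(2) = 5 ✓
Line 2: easily(3) + between(2) + the(1) + sky(1) = 7 ✓
Line 3: gray(1) + cold(1) + mountainside(3) = 5 ✓

Yes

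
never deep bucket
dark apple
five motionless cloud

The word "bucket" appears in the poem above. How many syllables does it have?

2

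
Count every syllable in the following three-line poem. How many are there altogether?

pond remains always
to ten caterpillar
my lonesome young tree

16

Line 1: "pond remains always": 1+2+2 = 5
Line 2: "to ten caterpillar": 1+1+4 = 6
Line 3: "my lonesome young tree": 1+2+1+1 = 5
Total: 5 + 6 + 5 = 16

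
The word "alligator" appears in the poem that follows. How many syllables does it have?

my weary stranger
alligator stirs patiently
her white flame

"alligator" has 4 syllables.

4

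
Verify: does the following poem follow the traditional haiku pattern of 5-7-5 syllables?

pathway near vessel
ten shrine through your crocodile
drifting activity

Line 1: pathway (2), near (1), vessel (2) → 5 ✓
Line 2: ten (1), shrine (1), through (1), your (1), crocodile (3) → 7 ✓
Line 3: drifting (2), activity (4) → 6 (expected 5)

No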